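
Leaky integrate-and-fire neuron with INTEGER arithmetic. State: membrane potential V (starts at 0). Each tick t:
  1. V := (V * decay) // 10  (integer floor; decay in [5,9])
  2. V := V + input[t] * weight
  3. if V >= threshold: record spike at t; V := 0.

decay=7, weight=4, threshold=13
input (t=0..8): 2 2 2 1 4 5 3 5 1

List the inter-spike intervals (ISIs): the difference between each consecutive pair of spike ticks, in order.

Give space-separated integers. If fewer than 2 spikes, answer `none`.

t=0: input=2 -> V=8
t=1: input=2 -> V=0 FIRE
t=2: input=2 -> V=8
t=3: input=1 -> V=9
t=4: input=4 -> V=0 FIRE
t=5: input=5 -> V=0 FIRE
t=6: input=3 -> V=12
t=7: input=5 -> V=0 FIRE
t=8: input=1 -> V=4

Answer: 3 1 2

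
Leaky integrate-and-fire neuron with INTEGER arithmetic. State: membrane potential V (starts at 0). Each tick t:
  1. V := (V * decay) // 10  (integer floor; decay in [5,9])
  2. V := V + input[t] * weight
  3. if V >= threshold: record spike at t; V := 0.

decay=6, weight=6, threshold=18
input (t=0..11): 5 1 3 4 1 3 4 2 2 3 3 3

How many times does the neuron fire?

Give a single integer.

Answer: 9

Derivation:
t=0: input=5 -> V=0 FIRE
t=1: input=1 -> V=6
t=2: input=3 -> V=0 FIRE
t=3: input=4 -> V=0 FIRE
t=4: input=1 -> V=6
t=5: input=3 -> V=0 FIRE
t=6: input=4 -> V=0 FIRE
t=7: input=2 -> V=12
t=8: input=2 -> V=0 FIRE
t=9: input=3 -> V=0 FIRE
t=10: input=3 -> V=0 FIRE
t=11: input=3 -> V=0 FIRE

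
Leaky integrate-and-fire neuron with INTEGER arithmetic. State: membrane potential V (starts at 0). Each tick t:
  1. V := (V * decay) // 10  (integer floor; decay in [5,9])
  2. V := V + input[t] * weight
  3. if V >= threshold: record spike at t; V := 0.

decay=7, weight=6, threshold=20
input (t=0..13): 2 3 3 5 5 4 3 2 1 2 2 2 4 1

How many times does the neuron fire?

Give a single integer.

t=0: input=2 -> V=12
t=1: input=3 -> V=0 FIRE
t=2: input=3 -> V=18
t=3: input=5 -> V=0 FIRE
t=4: input=5 -> V=0 FIRE
t=5: input=4 -> V=0 FIRE
t=6: input=3 -> V=18
t=7: input=2 -> V=0 FIRE
t=8: input=1 -> V=6
t=9: input=2 -> V=16
t=10: input=2 -> V=0 FIRE
t=11: input=2 -> V=12
t=12: input=4 -> V=0 FIRE
t=13: input=1 -> V=6

Answer: 7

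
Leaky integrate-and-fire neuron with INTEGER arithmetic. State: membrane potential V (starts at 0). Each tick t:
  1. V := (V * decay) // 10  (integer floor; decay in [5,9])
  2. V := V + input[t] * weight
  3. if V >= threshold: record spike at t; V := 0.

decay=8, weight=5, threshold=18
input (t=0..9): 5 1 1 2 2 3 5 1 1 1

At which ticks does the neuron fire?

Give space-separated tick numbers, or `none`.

t=0: input=5 -> V=0 FIRE
t=1: input=1 -> V=5
t=2: input=1 -> V=9
t=3: input=2 -> V=17
t=4: input=2 -> V=0 FIRE
t=5: input=3 -> V=15
t=6: input=5 -> V=0 FIRE
t=7: input=1 -> V=5
t=8: input=1 -> V=9
t=9: input=1 -> V=12

Answer: 0 4 6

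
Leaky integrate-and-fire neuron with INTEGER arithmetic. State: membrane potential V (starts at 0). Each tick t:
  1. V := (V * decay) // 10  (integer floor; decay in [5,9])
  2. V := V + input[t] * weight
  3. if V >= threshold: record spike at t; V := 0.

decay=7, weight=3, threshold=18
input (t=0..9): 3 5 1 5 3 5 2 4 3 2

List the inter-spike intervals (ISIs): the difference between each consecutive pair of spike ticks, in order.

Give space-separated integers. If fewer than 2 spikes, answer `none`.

Answer: 3 3

Derivation:
t=0: input=3 -> V=9
t=1: input=5 -> V=0 FIRE
t=2: input=1 -> V=3
t=3: input=5 -> V=17
t=4: input=3 -> V=0 FIRE
t=5: input=5 -> V=15
t=6: input=2 -> V=16
t=7: input=4 -> V=0 FIRE
t=8: input=3 -> V=9
t=9: input=2 -> V=12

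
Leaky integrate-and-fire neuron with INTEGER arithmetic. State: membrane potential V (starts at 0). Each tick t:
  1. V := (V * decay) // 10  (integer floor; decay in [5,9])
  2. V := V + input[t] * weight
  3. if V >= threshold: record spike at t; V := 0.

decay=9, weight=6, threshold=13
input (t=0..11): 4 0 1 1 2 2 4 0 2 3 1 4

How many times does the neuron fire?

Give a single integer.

t=0: input=4 -> V=0 FIRE
t=1: input=0 -> V=0
t=2: input=1 -> V=6
t=3: input=1 -> V=11
t=4: input=2 -> V=0 FIRE
t=5: input=2 -> V=12
t=6: input=4 -> V=0 FIRE
t=7: input=0 -> V=0
t=8: input=2 -> V=12
t=9: input=3 -> V=0 FIRE
t=10: input=1 -> V=6
t=11: input=4 -> V=0 FIRE

Answer: 5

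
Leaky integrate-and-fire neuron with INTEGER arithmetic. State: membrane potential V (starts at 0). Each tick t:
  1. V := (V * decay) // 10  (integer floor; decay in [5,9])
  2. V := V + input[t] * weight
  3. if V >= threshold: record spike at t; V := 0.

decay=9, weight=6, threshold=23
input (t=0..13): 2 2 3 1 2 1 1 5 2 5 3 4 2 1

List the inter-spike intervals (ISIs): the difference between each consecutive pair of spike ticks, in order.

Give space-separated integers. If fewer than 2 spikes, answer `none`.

Answer: 4 1 2 2

Derivation:
t=0: input=2 -> V=12
t=1: input=2 -> V=22
t=2: input=3 -> V=0 FIRE
t=3: input=1 -> V=6
t=4: input=2 -> V=17
t=5: input=1 -> V=21
t=6: input=1 -> V=0 FIRE
t=7: input=5 -> V=0 FIRE
t=8: input=2 -> V=12
t=9: input=5 -> V=0 FIRE
t=10: input=3 -> V=18
t=11: input=4 -> V=0 FIRE
t=12: input=2 -> V=12
t=13: input=1 -> V=16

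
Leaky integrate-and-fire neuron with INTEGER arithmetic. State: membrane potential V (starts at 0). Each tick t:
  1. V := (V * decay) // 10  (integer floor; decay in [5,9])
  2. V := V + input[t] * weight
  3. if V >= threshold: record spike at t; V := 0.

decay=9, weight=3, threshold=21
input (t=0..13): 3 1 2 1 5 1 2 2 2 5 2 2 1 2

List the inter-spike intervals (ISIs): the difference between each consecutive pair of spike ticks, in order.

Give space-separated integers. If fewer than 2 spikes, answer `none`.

t=0: input=3 -> V=9
t=1: input=1 -> V=11
t=2: input=2 -> V=15
t=3: input=1 -> V=16
t=4: input=5 -> V=0 FIRE
t=5: input=1 -> V=3
t=6: input=2 -> V=8
t=7: input=2 -> V=13
t=8: input=2 -> V=17
t=9: input=5 -> V=0 FIRE
t=10: input=2 -> V=6
t=11: input=2 -> V=11
t=12: input=1 -> V=12
t=13: input=2 -> V=16

Answer: 5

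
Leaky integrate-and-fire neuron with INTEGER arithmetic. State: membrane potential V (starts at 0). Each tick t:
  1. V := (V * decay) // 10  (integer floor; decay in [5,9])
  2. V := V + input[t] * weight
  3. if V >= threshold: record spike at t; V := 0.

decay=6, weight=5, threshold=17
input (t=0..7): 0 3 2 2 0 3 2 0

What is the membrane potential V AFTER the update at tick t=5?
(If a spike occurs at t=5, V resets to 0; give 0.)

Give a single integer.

Answer: 0

Derivation:
t=0: input=0 -> V=0
t=1: input=3 -> V=15
t=2: input=2 -> V=0 FIRE
t=3: input=2 -> V=10
t=4: input=0 -> V=6
t=5: input=3 -> V=0 FIRE
t=6: input=2 -> V=10
t=7: input=0 -> V=6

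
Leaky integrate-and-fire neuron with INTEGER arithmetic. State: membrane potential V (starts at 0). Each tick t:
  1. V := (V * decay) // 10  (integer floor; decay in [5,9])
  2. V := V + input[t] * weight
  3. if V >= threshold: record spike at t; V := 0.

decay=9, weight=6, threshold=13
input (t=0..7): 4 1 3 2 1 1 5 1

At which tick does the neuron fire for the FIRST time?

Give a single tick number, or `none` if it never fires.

t=0: input=4 -> V=0 FIRE
t=1: input=1 -> V=6
t=2: input=3 -> V=0 FIRE
t=3: input=2 -> V=12
t=4: input=1 -> V=0 FIRE
t=5: input=1 -> V=6
t=6: input=5 -> V=0 FIRE
t=7: input=1 -> V=6

Answer: 0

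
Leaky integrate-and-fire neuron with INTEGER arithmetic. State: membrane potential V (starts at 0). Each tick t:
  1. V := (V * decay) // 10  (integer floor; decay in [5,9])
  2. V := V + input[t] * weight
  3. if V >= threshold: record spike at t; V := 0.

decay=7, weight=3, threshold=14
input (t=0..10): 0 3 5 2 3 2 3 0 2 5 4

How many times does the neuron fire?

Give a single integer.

Answer: 3

Derivation:
t=0: input=0 -> V=0
t=1: input=3 -> V=9
t=2: input=5 -> V=0 FIRE
t=3: input=2 -> V=6
t=4: input=3 -> V=13
t=5: input=2 -> V=0 FIRE
t=6: input=3 -> V=9
t=7: input=0 -> V=6
t=8: input=2 -> V=10
t=9: input=5 -> V=0 FIRE
t=10: input=4 -> V=12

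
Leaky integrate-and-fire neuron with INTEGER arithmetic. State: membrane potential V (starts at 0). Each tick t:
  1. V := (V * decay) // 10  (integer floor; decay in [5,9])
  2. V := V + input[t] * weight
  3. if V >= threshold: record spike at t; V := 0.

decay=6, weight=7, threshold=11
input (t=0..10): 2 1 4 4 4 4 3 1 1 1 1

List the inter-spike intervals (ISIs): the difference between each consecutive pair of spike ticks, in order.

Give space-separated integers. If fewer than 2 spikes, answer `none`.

Answer: 2 1 1 1 1 2 2

Derivation:
t=0: input=2 -> V=0 FIRE
t=1: input=1 -> V=7
t=2: input=4 -> V=0 FIRE
t=3: input=4 -> V=0 FIRE
t=4: input=4 -> V=0 FIRE
t=5: input=4 -> V=0 FIRE
t=6: input=3 -> V=0 FIRE
t=7: input=1 -> V=7
t=8: input=1 -> V=0 FIRE
t=9: input=1 -> V=7
t=10: input=1 -> V=0 FIRE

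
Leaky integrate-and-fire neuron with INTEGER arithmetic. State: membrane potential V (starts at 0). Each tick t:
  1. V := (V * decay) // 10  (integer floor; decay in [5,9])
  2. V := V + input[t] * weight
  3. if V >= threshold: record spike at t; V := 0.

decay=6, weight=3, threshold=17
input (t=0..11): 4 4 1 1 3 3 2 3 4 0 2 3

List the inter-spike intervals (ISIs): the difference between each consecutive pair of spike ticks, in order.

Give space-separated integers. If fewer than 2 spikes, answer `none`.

Answer: 6

Derivation:
t=0: input=4 -> V=12
t=1: input=4 -> V=0 FIRE
t=2: input=1 -> V=3
t=3: input=1 -> V=4
t=4: input=3 -> V=11
t=5: input=3 -> V=15
t=6: input=2 -> V=15
t=7: input=3 -> V=0 FIRE
t=8: input=4 -> V=12
t=9: input=0 -> V=7
t=10: input=2 -> V=10
t=11: input=3 -> V=15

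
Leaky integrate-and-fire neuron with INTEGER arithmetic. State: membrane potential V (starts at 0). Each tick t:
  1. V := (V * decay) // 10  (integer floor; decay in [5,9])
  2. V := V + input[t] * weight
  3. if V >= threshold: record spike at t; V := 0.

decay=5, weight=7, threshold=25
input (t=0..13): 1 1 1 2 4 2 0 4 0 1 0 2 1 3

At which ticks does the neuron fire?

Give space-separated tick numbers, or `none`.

t=0: input=1 -> V=7
t=1: input=1 -> V=10
t=2: input=1 -> V=12
t=3: input=2 -> V=20
t=4: input=4 -> V=0 FIRE
t=5: input=2 -> V=14
t=6: input=0 -> V=7
t=7: input=4 -> V=0 FIRE
t=8: input=0 -> V=0
t=9: input=1 -> V=7
t=10: input=0 -> V=3
t=11: input=2 -> V=15
t=12: input=1 -> V=14
t=13: input=3 -> V=0 FIRE

Answer: 4 7 13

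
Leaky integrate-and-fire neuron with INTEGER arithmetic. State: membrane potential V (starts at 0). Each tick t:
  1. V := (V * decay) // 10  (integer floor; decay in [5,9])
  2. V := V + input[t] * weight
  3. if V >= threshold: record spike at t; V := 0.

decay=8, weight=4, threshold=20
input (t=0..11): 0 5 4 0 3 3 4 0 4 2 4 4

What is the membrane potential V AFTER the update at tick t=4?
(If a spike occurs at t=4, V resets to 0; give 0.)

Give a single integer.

t=0: input=0 -> V=0
t=1: input=5 -> V=0 FIRE
t=2: input=4 -> V=16
t=3: input=0 -> V=12
t=4: input=3 -> V=0 FIRE
t=5: input=3 -> V=12
t=6: input=4 -> V=0 FIRE
t=7: input=0 -> V=0
t=8: input=4 -> V=16
t=9: input=2 -> V=0 FIRE
t=10: input=4 -> V=16
t=11: input=4 -> V=0 FIRE

Answer: 0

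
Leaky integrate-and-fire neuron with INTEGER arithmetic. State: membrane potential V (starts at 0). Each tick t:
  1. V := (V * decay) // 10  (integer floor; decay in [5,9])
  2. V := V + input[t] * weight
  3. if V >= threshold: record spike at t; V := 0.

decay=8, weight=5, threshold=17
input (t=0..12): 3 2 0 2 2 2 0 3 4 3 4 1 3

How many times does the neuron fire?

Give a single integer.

t=0: input=3 -> V=15
t=1: input=2 -> V=0 FIRE
t=2: input=0 -> V=0
t=3: input=2 -> V=10
t=4: input=2 -> V=0 FIRE
t=5: input=2 -> V=10
t=6: input=0 -> V=8
t=7: input=3 -> V=0 FIRE
t=8: input=4 -> V=0 FIRE
t=9: input=3 -> V=15
t=10: input=4 -> V=0 FIRE
t=11: input=1 -> V=5
t=12: input=3 -> V=0 FIRE

Answer: 6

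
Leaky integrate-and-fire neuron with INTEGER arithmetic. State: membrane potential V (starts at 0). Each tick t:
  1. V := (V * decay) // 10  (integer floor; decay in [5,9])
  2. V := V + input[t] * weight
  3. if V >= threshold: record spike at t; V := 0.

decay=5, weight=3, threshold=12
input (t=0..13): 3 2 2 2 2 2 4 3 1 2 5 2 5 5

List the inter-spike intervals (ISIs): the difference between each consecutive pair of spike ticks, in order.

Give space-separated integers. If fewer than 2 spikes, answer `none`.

t=0: input=3 -> V=9
t=1: input=2 -> V=10
t=2: input=2 -> V=11
t=3: input=2 -> V=11
t=4: input=2 -> V=11
t=5: input=2 -> V=11
t=6: input=4 -> V=0 FIRE
t=7: input=3 -> V=9
t=8: input=1 -> V=7
t=9: input=2 -> V=9
t=10: input=5 -> V=0 FIRE
t=11: input=2 -> V=6
t=12: input=5 -> V=0 FIRE
t=13: input=5 -> V=0 FIRE

Answer: 4 2 1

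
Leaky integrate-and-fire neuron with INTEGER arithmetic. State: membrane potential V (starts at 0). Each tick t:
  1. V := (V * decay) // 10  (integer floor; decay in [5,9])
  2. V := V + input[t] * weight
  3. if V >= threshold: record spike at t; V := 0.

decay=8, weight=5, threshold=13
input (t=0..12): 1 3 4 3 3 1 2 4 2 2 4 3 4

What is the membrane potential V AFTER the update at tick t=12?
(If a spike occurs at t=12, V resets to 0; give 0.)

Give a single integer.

Answer: 0

Derivation:
t=0: input=1 -> V=5
t=1: input=3 -> V=0 FIRE
t=2: input=4 -> V=0 FIRE
t=3: input=3 -> V=0 FIRE
t=4: input=3 -> V=0 FIRE
t=5: input=1 -> V=5
t=6: input=2 -> V=0 FIRE
t=7: input=4 -> V=0 FIRE
t=8: input=2 -> V=10
t=9: input=2 -> V=0 FIRE
t=10: input=4 -> V=0 FIRE
t=11: input=3 -> V=0 FIRE
t=12: input=4 -> V=0 FIRE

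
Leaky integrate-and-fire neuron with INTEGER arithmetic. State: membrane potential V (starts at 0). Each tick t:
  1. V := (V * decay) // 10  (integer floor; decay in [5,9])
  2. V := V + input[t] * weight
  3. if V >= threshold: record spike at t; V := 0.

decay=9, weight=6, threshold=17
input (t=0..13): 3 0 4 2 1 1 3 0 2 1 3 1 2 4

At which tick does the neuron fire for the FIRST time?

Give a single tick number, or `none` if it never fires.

Answer: 0

Derivation:
t=0: input=3 -> V=0 FIRE
t=1: input=0 -> V=0
t=2: input=4 -> V=0 FIRE
t=3: input=2 -> V=12
t=4: input=1 -> V=16
t=5: input=1 -> V=0 FIRE
t=6: input=3 -> V=0 FIRE
t=7: input=0 -> V=0
t=8: input=2 -> V=12
t=9: input=1 -> V=16
t=10: input=3 -> V=0 FIRE
t=11: input=1 -> V=6
t=12: input=2 -> V=0 FIRE
t=13: input=4 -> V=0 FIRE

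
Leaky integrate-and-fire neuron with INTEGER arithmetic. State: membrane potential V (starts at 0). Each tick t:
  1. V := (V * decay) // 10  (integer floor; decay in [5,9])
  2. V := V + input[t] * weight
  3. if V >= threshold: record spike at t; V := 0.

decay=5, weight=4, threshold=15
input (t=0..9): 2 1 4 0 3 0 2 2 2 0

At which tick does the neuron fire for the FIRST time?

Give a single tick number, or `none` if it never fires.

Answer: 2

Derivation:
t=0: input=2 -> V=8
t=1: input=1 -> V=8
t=2: input=4 -> V=0 FIRE
t=3: input=0 -> V=0
t=4: input=3 -> V=12
t=5: input=0 -> V=6
t=6: input=2 -> V=11
t=7: input=2 -> V=13
t=8: input=2 -> V=14
t=9: input=0 -> V=7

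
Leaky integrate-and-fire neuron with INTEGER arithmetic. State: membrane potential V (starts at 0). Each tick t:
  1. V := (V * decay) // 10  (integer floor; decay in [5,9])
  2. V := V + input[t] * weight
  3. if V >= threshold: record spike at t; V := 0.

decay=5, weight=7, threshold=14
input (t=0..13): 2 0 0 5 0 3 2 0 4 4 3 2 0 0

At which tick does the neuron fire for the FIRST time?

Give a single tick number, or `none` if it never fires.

Answer: 0

Derivation:
t=0: input=2 -> V=0 FIRE
t=1: input=0 -> V=0
t=2: input=0 -> V=0
t=3: input=5 -> V=0 FIRE
t=4: input=0 -> V=0
t=5: input=3 -> V=0 FIRE
t=6: input=2 -> V=0 FIRE
t=7: input=0 -> V=0
t=8: input=4 -> V=0 FIRE
t=9: input=4 -> V=0 FIRE
t=10: input=3 -> V=0 FIRE
t=11: input=2 -> V=0 FIRE
t=12: input=0 -> V=0
t=13: input=0 -> V=0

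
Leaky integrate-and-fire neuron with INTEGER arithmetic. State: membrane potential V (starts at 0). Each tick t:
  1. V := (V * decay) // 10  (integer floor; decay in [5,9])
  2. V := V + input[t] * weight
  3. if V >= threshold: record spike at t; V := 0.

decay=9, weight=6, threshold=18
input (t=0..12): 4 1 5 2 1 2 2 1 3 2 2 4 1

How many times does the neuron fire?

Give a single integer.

t=0: input=4 -> V=0 FIRE
t=1: input=1 -> V=6
t=2: input=5 -> V=0 FIRE
t=3: input=2 -> V=12
t=4: input=1 -> V=16
t=5: input=2 -> V=0 FIRE
t=6: input=2 -> V=12
t=7: input=1 -> V=16
t=8: input=3 -> V=0 FIRE
t=9: input=2 -> V=12
t=10: input=2 -> V=0 FIRE
t=11: input=4 -> V=0 FIRE
t=12: input=1 -> V=6

Answer: 6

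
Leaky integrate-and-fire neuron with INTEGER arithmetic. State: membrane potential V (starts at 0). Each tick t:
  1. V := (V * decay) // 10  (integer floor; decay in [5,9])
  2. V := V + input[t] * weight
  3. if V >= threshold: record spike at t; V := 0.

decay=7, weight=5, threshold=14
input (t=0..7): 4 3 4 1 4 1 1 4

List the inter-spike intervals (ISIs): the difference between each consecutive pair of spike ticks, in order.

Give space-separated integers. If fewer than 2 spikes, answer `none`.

Answer: 1 1 2 3

Derivation:
t=0: input=4 -> V=0 FIRE
t=1: input=3 -> V=0 FIRE
t=2: input=4 -> V=0 FIRE
t=3: input=1 -> V=5
t=4: input=4 -> V=0 FIRE
t=5: input=1 -> V=5
t=6: input=1 -> V=8
t=7: input=4 -> V=0 FIRE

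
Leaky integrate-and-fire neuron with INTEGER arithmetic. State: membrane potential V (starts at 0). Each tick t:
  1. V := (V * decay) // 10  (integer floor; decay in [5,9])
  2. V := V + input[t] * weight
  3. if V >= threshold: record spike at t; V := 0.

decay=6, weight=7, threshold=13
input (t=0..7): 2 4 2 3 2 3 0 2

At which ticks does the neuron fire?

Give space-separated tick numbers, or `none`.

t=0: input=2 -> V=0 FIRE
t=1: input=4 -> V=0 FIRE
t=2: input=2 -> V=0 FIRE
t=3: input=3 -> V=0 FIRE
t=4: input=2 -> V=0 FIRE
t=5: input=3 -> V=0 FIRE
t=6: input=0 -> V=0
t=7: input=2 -> V=0 FIRE

Answer: 0 1 2 3 4 5 7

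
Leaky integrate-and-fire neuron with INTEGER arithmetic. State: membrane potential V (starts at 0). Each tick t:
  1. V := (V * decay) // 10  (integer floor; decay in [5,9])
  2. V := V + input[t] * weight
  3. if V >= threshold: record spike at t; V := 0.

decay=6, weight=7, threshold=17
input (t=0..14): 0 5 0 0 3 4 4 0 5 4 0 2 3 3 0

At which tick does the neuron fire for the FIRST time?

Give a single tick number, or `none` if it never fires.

t=0: input=0 -> V=0
t=1: input=5 -> V=0 FIRE
t=2: input=0 -> V=0
t=3: input=0 -> V=0
t=4: input=3 -> V=0 FIRE
t=5: input=4 -> V=0 FIRE
t=6: input=4 -> V=0 FIRE
t=7: input=0 -> V=0
t=8: input=5 -> V=0 FIRE
t=9: input=4 -> V=0 FIRE
t=10: input=0 -> V=0
t=11: input=2 -> V=14
t=12: input=3 -> V=0 FIRE
t=13: input=3 -> V=0 FIRE
t=14: input=0 -> V=0

Answer: 1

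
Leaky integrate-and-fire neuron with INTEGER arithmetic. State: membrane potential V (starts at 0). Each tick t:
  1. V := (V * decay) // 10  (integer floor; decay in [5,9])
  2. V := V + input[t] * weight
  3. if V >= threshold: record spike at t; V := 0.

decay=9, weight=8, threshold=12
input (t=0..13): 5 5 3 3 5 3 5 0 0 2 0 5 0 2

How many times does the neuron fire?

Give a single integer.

Answer: 10

Derivation:
t=0: input=5 -> V=0 FIRE
t=1: input=5 -> V=0 FIRE
t=2: input=3 -> V=0 FIRE
t=3: input=3 -> V=0 FIRE
t=4: input=5 -> V=0 FIRE
t=5: input=3 -> V=0 FIRE
t=6: input=5 -> V=0 FIRE
t=7: input=0 -> V=0
t=8: input=0 -> V=0
t=9: input=2 -> V=0 FIRE
t=10: input=0 -> V=0
t=11: input=5 -> V=0 FIRE
t=12: input=0 -> V=0
t=13: input=2 -> V=0 FIRE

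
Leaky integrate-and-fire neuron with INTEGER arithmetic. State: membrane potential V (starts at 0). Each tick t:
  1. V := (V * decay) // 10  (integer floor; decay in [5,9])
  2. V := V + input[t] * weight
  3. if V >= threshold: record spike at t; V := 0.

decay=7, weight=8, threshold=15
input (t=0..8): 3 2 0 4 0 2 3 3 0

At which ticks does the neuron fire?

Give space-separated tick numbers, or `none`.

Answer: 0 1 3 5 6 7

Derivation:
t=0: input=3 -> V=0 FIRE
t=1: input=2 -> V=0 FIRE
t=2: input=0 -> V=0
t=3: input=4 -> V=0 FIRE
t=4: input=0 -> V=0
t=5: input=2 -> V=0 FIRE
t=6: input=3 -> V=0 FIRE
t=7: input=3 -> V=0 FIRE
t=8: input=0 -> V=0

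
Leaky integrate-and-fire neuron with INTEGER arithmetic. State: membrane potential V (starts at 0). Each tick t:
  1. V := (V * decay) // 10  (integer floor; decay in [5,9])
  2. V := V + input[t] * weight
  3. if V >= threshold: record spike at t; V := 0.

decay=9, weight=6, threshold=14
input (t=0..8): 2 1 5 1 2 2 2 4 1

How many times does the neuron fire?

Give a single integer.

t=0: input=2 -> V=12
t=1: input=1 -> V=0 FIRE
t=2: input=5 -> V=0 FIRE
t=3: input=1 -> V=6
t=4: input=2 -> V=0 FIRE
t=5: input=2 -> V=12
t=6: input=2 -> V=0 FIRE
t=7: input=4 -> V=0 FIRE
t=8: input=1 -> V=6

Answer: 5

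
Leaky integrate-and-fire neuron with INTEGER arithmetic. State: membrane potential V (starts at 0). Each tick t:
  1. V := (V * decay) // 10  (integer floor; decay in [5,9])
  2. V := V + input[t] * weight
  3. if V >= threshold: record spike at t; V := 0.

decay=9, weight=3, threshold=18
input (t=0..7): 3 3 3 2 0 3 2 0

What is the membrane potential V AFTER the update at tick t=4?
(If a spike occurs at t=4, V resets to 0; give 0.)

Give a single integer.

t=0: input=3 -> V=9
t=1: input=3 -> V=17
t=2: input=3 -> V=0 FIRE
t=3: input=2 -> V=6
t=4: input=0 -> V=5
t=5: input=3 -> V=13
t=6: input=2 -> V=17
t=7: input=0 -> V=15

Answer: 5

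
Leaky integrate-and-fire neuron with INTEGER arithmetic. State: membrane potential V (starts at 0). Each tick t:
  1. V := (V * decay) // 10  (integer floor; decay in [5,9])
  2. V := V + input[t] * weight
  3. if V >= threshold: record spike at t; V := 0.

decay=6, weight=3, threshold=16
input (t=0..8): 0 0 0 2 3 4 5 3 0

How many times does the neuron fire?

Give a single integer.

Answer: 2

Derivation:
t=0: input=0 -> V=0
t=1: input=0 -> V=0
t=2: input=0 -> V=0
t=3: input=2 -> V=6
t=4: input=3 -> V=12
t=5: input=4 -> V=0 FIRE
t=6: input=5 -> V=15
t=7: input=3 -> V=0 FIRE
t=8: input=0 -> V=0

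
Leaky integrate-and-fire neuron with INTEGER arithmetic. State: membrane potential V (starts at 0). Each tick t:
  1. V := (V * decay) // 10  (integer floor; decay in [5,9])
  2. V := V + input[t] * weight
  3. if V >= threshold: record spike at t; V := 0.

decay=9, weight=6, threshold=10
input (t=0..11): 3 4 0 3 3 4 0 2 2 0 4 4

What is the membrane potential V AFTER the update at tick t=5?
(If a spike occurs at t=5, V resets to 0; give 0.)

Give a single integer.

t=0: input=3 -> V=0 FIRE
t=1: input=4 -> V=0 FIRE
t=2: input=0 -> V=0
t=3: input=3 -> V=0 FIRE
t=4: input=3 -> V=0 FIRE
t=5: input=4 -> V=0 FIRE
t=6: input=0 -> V=0
t=7: input=2 -> V=0 FIRE
t=8: input=2 -> V=0 FIRE
t=9: input=0 -> V=0
t=10: input=4 -> V=0 FIRE
t=11: input=4 -> V=0 FIRE

Answer: 0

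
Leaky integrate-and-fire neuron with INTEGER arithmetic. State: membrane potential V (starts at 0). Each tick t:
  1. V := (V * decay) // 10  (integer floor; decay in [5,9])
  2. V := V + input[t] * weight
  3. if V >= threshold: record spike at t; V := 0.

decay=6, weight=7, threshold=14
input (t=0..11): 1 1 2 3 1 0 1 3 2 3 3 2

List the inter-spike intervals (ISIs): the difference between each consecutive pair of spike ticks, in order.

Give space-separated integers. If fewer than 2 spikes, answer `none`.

Answer: 1 4 1 1 1 1

Derivation:
t=0: input=1 -> V=7
t=1: input=1 -> V=11
t=2: input=2 -> V=0 FIRE
t=3: input=3 -> V=0 FIRE
t=4: input=1 -> V=7
t=5: input=0 -> V=4
t=6: input=1 -> V=9
t=7: input=3 -> V=0 FIRE
t=8: input=2 -> V=0 FIRE
t=9: input=3 -> V=0 FIRE
t=10: input=3 -> V=0 FIRE
t=11: input=2 -> V=0 FIRE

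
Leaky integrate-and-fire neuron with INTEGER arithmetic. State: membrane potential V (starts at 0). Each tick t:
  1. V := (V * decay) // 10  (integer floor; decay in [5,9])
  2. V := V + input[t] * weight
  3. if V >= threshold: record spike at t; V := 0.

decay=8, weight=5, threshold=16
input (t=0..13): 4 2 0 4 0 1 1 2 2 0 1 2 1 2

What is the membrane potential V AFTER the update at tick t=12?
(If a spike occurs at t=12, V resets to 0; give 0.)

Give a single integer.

Answer: 5

Derivation:
t=0: input=4 -> V=0 FIRE
t=1: input=2 -> V=10
t=2: input=0 -> V=8
t=3: input=4 -> V=0 FIRE
t=4: input=0 -> V=0
t=5: input=1 -> V=5
t=6: input=1 -> V=9
t=7: input=2 -> V=0 FIRE
t=8: input=2 -> V=10
t=9: input=0 -> V=8
t=10: input=1 -> V=11
t=11: input=2 -> V=0 FIRE
t=12: input=1 -> V=5
t=13: input=2 -> V=14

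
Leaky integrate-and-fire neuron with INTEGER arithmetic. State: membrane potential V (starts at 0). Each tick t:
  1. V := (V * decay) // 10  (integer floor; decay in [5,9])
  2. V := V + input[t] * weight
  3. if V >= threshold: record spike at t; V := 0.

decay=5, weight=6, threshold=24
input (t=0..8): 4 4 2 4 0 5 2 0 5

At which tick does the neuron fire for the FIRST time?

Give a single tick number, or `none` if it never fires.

Answer: 0

Derivation:
t=0: input=4 -> V=0 FIRE
t=1: input=4 -> V=0 FIRE
t=2: input=2 -> V=12
t=3: input=4 -> V=0 FIRE
t=4: input=0 -> V=0
t=5: input=5 -> V=0 FIRE
t=6: input=2 -> V=12
t=7: input=0 -> V=6
t=8: input=5 -> V=0 FIRE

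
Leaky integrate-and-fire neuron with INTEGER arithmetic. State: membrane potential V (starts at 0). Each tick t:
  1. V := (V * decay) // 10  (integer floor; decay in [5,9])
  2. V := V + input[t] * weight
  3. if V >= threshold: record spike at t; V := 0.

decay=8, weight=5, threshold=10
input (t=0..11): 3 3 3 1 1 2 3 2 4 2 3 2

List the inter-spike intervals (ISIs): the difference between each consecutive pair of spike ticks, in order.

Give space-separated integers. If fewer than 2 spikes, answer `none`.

Answer: 1 1 3 1 1 1 1 1 1

Derivation:
t=0: input=3 -> V=0 FIRE
t=1: input=3 -> V=0 FIRE
t=2: input=3 -> V=0 FIRE
t=3: input=1 -> V=5
t=4: input=1 -> V=9
t=5: input=2 -> V=0 FIRE
t=6: input=3 -> V=0 FIRE
t=7: input=2 -> V=0 FIRE
t=8: input=4 -> V=0 FIRE
t=9: input=2 -> V=0 FIRE
t=10: input=3 -> V=0 FIRE
t=11: input=2 -> V=0 FIRE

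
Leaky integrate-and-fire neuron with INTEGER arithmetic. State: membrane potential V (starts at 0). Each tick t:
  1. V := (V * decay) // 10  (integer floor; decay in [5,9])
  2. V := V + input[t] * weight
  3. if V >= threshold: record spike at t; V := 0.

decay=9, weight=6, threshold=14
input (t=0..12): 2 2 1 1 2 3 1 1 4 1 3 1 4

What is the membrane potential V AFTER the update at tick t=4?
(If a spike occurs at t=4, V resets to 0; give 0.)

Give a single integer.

Answer: 0

Derivation:
t=0: input=2 -> V=12
t=1: input=2 -> V=0 FIRE
t=2: input=1 -> V=6
t=3: input=1 -> V=11
t=4: input=2 -> V=0 FIRE
t=5: input=3 -> V=0 FIRE
t=6: input=1 -> V=6
t=7: input=1 -> V=11
t=8: input=4 -> V=0 FIRE
t=9: input=1 -> V=6
t=10: input=3 -> V=0 FIRE
t=11: input=1 -> V=6
t=12: input=4 -> V=0 FIRE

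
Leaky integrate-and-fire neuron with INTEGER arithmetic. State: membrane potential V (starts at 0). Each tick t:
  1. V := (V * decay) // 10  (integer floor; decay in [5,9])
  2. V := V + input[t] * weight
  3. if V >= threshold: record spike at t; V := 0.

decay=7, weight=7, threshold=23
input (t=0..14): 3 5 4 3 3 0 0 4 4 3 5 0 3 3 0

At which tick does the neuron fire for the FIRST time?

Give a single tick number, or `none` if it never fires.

Answer: 1

Derivation:
t=0: input=3 -> V=21
t=1: input=5 -> V=0 FIRE
t=2: input=4 -> V=0 FIRE
t=3: input=3 -> V=21
t=4: input=3 -> V=0 FIRE
t=5: input=0 -> V=0
t=6: input=0 -> V=0
t=7: input=4 -> V=0 FIRE
t=8: input=4 -> V=0 FIRE
t=9: input=3 -> V=21
t=10: input=5 -> V=0 FIRE
t=11: input=0 -> V=0
t=12: input=3 -> V=21
t=13: input=3 -> V=0 FIRE
t=14: input=0 -> V=0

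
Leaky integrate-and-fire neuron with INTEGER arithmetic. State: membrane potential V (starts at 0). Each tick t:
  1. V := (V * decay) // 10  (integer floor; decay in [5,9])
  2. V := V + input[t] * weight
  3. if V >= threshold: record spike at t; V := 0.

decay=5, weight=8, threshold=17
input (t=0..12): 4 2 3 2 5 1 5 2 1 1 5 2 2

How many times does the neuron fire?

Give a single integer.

Answer: 6

Derivation:
t=0: input=4 -> V=0 FIRE
t=1: input=2 -> V=16
t=2: input=3 -> V=0 FIRE
t=3: input=2 -> V=16
t=4: input=5 -> V=0 FIRE
t=5: input=1 -> V=8
t=6: input=5 -> V=0 FIRE
t=7: input=2 -> V=16
t=8: input=1 -> V=16
t=9: input=1 -> V=16
t=10: input=5 -> V=0 FIRE
t=11: input=2 -> V=16
t=12: input=2 -> V=0 FIRE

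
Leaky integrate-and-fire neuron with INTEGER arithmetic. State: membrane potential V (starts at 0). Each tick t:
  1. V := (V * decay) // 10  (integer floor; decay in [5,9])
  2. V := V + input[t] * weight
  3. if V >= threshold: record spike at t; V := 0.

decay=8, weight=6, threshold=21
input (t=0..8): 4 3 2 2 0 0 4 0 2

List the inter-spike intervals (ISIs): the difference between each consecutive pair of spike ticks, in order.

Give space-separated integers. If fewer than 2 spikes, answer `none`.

Answer: 2 4

Derivation:
t=0: input=4 -> V=0 FIRE
t=1: input=3 -> V=18
t=2: input=2 -> V=0 FIRE
t=3: input=2 -> V=12
t=4: input=0 -> V=9
t=5: input=0 -> V=7
t=6: input=4 -> V=0 FIRE
t=7: input=0 -> V=0
t=8: input=2 -> V=12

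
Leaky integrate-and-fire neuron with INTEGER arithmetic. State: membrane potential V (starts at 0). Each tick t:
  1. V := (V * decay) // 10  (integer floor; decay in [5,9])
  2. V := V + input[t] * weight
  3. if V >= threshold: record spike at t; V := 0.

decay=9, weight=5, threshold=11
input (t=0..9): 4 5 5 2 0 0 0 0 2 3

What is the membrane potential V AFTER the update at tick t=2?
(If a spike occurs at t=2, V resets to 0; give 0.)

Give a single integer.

Answer: 0

Derivation:
t=0: input=4 -> V=0 FIRE
t=1: input=5 -> V=0 FIRE
t=2: input=5 -> V=0 FIRE
t=3: input=2 -> V=10
t=4: input=0 -> V=9
t=5: input=0 -> V=8
t=6: input=0 -> V=7
t=7: input=0 -> V=6
t=8: input=2 -> V=0 FIRE
t=9: input=3 -> V=0 FIRE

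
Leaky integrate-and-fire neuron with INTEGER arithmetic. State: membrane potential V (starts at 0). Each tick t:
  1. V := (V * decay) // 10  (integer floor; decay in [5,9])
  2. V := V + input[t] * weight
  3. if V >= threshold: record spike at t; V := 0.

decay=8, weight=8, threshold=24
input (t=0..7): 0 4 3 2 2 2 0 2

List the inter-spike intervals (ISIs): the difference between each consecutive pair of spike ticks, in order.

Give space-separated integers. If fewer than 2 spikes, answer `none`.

Answer: 1 2 3

Derivation:
t=0: input=0 -> V=0
t=1: input=4 -> V=0 FIRE
t=2: input=3 -> V=0 FIRE
t=3: input=2 -> V=16
t=4: input=2 -> V=0 FIRE
t=5: input=2 -> V=16
t=6: input=0 -> V=12
t=7: input=2 -> V=0 FIRE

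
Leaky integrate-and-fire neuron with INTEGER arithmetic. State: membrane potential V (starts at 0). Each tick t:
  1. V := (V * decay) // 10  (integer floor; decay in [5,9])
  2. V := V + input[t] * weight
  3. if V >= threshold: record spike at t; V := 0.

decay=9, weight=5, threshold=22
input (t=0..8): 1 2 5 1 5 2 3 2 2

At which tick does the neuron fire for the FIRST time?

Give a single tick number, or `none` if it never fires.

t=0: input=1 -> V=5
t=1: input=2 -> V=14
t=2: input=5 -> V=0 FIRE
t=3: input=1 -> V=5
t=4: input=5 -> V=0 FIRE
t=5: input=2 -> V=10
t=6: input=3 -> V=0 FIRE
t=7: input=2 -> V=10
t=8: input=2 -> V=19

Answer: 2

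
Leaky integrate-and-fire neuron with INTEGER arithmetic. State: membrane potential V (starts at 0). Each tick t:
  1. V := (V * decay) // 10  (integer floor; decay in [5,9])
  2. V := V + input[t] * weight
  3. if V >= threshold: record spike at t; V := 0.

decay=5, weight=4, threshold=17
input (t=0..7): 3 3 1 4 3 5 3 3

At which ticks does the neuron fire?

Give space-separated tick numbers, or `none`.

Answer: 1 3 5 7

Derivation:
t=0: input=3 -> V=12
t=1: input=3 -> V=0 FIRE
t=2: input=1 -> V=4
t=3: input=4 -> V=0 FIRE
t=4: input=3 -> V=12
t=5: input=5 -> V=0 FIRE
t=6: input=3 -> V=12
t=7: input=3 -> V=0 FIRE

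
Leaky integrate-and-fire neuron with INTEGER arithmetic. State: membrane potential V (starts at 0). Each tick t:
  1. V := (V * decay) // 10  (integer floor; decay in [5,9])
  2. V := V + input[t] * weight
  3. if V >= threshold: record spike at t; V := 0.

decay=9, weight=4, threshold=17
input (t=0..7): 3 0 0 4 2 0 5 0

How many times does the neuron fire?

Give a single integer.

Answer: 2

Derivation:
t=0: input=3 -> V=12
t=1: input=0 -> V=10
t=2: input=0 -> V=9
t=3: input=4 -> V=0 FIRE
t=4: input=2 -> V=8
t=5: input=0 -> V=7
t=6: input=5 -> V=0 FIRE
t=7: input=0 -> V=0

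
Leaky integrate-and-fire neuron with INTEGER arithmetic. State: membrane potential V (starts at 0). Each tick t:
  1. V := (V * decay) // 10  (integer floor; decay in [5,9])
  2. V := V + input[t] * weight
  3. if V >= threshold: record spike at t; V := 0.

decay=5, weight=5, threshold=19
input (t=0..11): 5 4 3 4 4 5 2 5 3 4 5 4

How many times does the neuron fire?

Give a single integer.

Answer: 9

Derivation:
t=0: input=5 -> V=0 FIRE
t=1: input=4 -> V=0 FIRE
t=2: input=3 -> V=15
t=3: input=4 -> V=0 FIRE
t=4: input=4 -> V=0 FIRE
t=5: input=5 -> V=0 FIRE
t=6: input=2 -> V=10
t=7: input=5 -> V=0 FIRE
t=8: input=3 -> V=15
t=9: input=4 -> V=0 FIRE
t=10: input=5 -> V=0 FIRE
t=11: input=4 -> V=0 FIRE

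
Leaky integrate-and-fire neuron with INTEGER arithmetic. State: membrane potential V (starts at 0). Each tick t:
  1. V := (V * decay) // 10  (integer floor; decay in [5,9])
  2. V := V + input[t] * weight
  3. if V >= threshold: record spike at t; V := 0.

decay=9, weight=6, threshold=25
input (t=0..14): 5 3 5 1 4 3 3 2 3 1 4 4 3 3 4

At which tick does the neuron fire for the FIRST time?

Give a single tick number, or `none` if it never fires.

t=0: input=5 -> V=0 FIRE
t=1: input=3 -> V=18
t=2: input=5 -> V=0 FIRE
t=3: input=1 -> V=6
t=4: input=4 -> V=0 FIRE
t=5: input=3 -> V=18
t=6: input=3 -> V=0 FIRE
t=7: input=2 -> V=12
t=8: input=3 -> V=0 FIRE
t=9: input=1 -> V=6
t=10: input=4 -> V=0 FIRE
t=11: input=4 -> V=24
t=12: input=3 -> V=0 FIRE
t=13: input=3 -> V=18
t=14: input=4 -> V=0 FIRE

Answer: 0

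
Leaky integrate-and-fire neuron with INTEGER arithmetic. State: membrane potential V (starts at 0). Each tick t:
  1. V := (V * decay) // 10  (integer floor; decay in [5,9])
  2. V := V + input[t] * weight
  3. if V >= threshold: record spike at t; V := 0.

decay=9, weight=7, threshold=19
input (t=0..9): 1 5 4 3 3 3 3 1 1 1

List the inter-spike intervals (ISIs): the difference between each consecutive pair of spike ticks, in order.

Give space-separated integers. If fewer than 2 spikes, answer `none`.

t=0: input=1 -> V=7
t=1: input=5 -> V=0 FIRE
t=2: input=4 -> V=0 FIRE
t=3: input=3 -> V=0 FIRE
t=4: input=3 -> V=0 FIRE
t=5: input=3 -> V=0 FIRE
t=6: input=3 -> V=0 FIRE
t=7: input=1 -> V=7
t=8: input=1 -> V=13
t=9: input=1 -> V=18

Answer: 1 1 1 1 1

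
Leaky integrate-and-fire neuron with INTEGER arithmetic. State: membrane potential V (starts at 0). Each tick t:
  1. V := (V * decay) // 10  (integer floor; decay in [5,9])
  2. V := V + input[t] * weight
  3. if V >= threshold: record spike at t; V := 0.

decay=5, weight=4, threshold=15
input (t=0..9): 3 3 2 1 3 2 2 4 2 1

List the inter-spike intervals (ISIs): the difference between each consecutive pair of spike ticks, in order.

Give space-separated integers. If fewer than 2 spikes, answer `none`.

Answer: 3 3

Derivation:
t=0: input=3 -> V=12
t=1: input=3 -> V=0 FIRE
t=2: input=2 -> V=8
t=3: input=1 -> V=8
t=4: input=3 -> V=0 FIRE
t=5: input=2 -> V=8
t=6: input=2 -> V=12
t=7: input=4 -> V=0 FIRE
t=8: input=2 -> V=8
t=9: input=1 -> V=8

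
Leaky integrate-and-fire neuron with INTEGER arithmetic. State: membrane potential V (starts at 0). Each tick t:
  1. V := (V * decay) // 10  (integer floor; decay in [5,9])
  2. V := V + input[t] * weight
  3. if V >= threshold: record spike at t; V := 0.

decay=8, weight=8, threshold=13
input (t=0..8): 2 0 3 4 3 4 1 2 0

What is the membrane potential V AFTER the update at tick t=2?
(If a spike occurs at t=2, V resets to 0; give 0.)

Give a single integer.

t=0: input=2 -> V=0 FIRE
t=1: input=0 -> V=0
t=2: input=3 -> V=0 FIRE
t=3: input=4 -> V=0 FIRE
t=4: input=3 -> V=0 FIRE
t=5: input=4 -> V=0 FIRE
t=6: input=1 -> V=8
t=7: input=2 -> V=0 FIRE
t=8: input=0 -> V=0

Answer: 0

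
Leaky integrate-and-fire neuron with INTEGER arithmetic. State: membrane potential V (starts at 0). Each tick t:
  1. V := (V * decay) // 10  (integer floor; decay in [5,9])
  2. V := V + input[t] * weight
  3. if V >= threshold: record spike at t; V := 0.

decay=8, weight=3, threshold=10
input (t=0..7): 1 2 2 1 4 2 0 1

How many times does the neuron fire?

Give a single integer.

Answer: 2

Derivation:
t=0: input=1 -> V=3
t=1: input=2 -> V=8
t=2: input=2 -> V=0 FIRE
t=3: input=1 -> V=3
t=4: input=4 -> V=0 FIRE
t=5: input=2 -> V=6
t=6: input=0 -> V=4
t=7: input=1 -> V=6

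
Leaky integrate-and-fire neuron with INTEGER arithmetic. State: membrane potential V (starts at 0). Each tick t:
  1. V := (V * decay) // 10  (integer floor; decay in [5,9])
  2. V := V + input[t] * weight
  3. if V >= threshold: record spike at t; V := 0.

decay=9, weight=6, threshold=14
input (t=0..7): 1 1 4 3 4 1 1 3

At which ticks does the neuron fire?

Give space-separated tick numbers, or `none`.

Answer: 2 3 4 7

Derivation:
t=0: input=1 -> V=6
t=1: input=1 -> V=11
t=2: input=4 -> V=0 FIRE
t=3: input=3 -> V=0 FIRE
t=4: input=4 -> V=0 FIRE
t=5: input=1 -> V=6
t=6: input=1 -> V=11
t=7: input=3 -> V=0 FIRE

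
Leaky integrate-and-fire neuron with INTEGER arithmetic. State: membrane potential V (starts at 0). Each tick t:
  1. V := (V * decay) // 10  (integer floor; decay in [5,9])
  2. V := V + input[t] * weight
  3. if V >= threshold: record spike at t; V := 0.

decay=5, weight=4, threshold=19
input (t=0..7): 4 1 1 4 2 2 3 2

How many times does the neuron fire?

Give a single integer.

Answer: 1

Derivation:
t=0: input=4 -> V=16
t=1: input=1 -> V=12
t=2: input=1 -> V=10
t=3: input=4 -> V=0 FIRE
t=4: input=2 -> V=8
t=5: input=2 -> V=12
t=6: input=3 -> V=18
t=7: input=2 -> V=17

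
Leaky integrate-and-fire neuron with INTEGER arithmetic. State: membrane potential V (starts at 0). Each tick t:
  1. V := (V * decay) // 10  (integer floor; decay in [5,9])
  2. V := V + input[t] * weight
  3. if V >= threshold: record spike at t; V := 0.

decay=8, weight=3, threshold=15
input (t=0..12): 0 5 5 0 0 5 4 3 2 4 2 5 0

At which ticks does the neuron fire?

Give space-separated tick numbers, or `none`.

t=0: input=0 -> V=0
t=1: input=5 -> V=0 FIRE
t=2: input=5 -> V=0 FIRE
t=3: input=0 -> V=0
t=4: input=0 -> V=0
t=5: input=5 -> V=0 FIRE
t=6: input=4 -> V=12
t=7: input=3 -> V=0 FIRE
t=8: input=2 -> V=6
t=9: input=4 -> V=0 FIRE
t=10: input=2 -> V=6
t=11: input=5 -> V=0 FIRE
t=12: input=0 -> V=0

Answer: 1 2 5 7 9 11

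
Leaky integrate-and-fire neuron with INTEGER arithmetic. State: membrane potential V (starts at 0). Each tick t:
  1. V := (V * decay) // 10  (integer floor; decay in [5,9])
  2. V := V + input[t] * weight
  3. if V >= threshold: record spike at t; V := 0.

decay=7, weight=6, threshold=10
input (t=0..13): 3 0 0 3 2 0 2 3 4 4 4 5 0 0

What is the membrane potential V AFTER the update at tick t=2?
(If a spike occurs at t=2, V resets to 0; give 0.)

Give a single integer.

t=0: input=3 -> V=0 FIRE
t=1: input=0 -> V=0
t=2: input=0 -> V=0
t=3: input=3 -> V=0 FIRE
t=4: input=2 -> V=0 FIRE
t=5: input=0 -> V=0
t=6: input=2 -> V=0 FIRE
t=7: input=3 -> V=0 FIRE
t=8: input=4 -> V=0 FIRE
t=9: input=4 -> V=0 FIRE
t=10: input=4 -> V=0 FIRE
t=11: input=5 -> V=0 FIRE
t=12: input=0 -> V=0
t=13: input=0 -> V=0

Answer: 0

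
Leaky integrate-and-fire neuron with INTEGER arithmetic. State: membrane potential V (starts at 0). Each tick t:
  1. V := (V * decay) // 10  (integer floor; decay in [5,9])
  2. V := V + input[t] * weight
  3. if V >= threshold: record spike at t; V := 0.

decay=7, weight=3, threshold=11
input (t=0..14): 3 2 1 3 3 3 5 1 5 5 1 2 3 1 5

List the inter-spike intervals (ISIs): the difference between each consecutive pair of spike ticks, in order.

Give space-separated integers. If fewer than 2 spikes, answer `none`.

t=0: input=3 -> V=9
t=1: input=2 -> V=0 FIRE
t=2: input=1 -> V=3
t=3: input=3 -> V=0 FIRE
t=4: input=3 -> V=9
t=5: input=3 -> V=0 FIRE
t=6: input=5 -> V=0 FIRE
t=7: input=1 -> V=3
t=8: input=5 -> V=0 FIRE
t=9: input=5 -> V=0 FIRE
t=10: input=1 -> V=3
t=11: input=2 -> V=8
t=12: input=3 -> V=0 FIRE
t=13: input=1 -> V=3
t=14: input=5 -> V=0 FIRE

Answer: 2 2 1 2 1 3 2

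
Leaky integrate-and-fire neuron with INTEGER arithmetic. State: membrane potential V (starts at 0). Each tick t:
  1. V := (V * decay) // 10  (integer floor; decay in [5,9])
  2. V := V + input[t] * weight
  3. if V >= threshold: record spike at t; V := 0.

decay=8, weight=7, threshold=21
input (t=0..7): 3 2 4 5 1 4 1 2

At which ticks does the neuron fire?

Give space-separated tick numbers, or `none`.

t=0: input=3 -> V=0 FIRE
t=1: input=2 -> V=14
t=2: input=4 -> V=0 FIRE
t=3: input=5 -> V=0 FIRE
t=4: input=1 -> V=7
t=5: input=4 -> V=0 FIRE
t=6: input=1 -> V=7
t=7: input=2 -> V=19

Answer: 0 2 3 5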